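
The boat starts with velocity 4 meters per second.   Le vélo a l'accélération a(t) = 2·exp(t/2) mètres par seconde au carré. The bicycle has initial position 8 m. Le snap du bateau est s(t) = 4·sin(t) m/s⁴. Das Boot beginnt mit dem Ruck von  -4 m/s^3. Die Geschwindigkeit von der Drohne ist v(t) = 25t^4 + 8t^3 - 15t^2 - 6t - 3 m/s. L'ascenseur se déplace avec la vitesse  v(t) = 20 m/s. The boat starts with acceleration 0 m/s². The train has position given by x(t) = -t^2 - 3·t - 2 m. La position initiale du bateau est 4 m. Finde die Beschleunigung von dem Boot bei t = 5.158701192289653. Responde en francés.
Pour résoudre ceci, nous devons prendre 2 primitives de notre équation du snap s(t) = 4·sin(t). En intégrant le snap et en utilisant la condition initiale j(0) = -4, nous obtenons j(t) = -4·cos(t). La primitive du jerk, avec a(0) = 0, donne l'accélération: a(t) = -4·sin(t). De l'équation de l'accélération a(t) = -4·sin(t), nous substituons t = 5.158701192289653 pour obtenir a = 3.60818014600216.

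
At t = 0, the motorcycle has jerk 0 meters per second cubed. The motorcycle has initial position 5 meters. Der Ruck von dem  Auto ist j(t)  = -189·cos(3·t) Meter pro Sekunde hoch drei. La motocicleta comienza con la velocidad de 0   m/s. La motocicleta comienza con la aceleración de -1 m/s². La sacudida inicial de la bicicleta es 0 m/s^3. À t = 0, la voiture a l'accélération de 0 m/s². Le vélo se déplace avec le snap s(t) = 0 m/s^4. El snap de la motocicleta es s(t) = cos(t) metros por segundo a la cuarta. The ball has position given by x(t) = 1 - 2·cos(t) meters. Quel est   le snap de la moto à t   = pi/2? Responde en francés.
De l'équation du snap s(t) = cos(t), nous substituons t = pi/2 pour obtenir s = 0.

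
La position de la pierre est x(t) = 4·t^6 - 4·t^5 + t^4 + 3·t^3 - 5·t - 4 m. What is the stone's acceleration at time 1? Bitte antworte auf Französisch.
Pour résoudre ceci, nous devons prendre 2 dérivées de notre équation de la position x(t) = 4·t^6 - 4·t^5 + t^4 + 3·t^3 - 5·t - 4. En dérivant la position, nous obtenons la vitesse: v(t) = 24·t^5 - 20·t^4 + 4·t^3 + 9·t^2 - 5. La dérivée de la vitesse donne l'accélération: a(t) = 120·t^4 - 80·t^3 + 12·t^2 + 18·t. Nous avons l'accélération a(t) = 120·t^4 - 80·t^3 + 12·t^2 + 18·t. En substituant t = 1: a(1) = 70.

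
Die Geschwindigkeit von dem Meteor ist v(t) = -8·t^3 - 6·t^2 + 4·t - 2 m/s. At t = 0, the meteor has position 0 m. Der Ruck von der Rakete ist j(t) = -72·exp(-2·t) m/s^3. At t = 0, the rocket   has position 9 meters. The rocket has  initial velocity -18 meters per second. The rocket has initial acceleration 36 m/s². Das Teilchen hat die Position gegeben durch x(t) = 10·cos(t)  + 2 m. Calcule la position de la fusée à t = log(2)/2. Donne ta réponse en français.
Nous devons trouver l'intégrale de notre équation du jerk j(t) = -72·exp(-2·t) 3 fois. En prenant ∫j(t)dt et en appliquant a(0) = 36, nous trouvons a(t) = 36·exp(-2·t). La primitive de l'accélération, avec v(0) = -18, donne la vitesse: v(t) = -18·exp(-2·t). L'intégrale de la vitesse, avec x(0) = 9, donne la position: x(t) = 9·exp(-2·t). En utilisant x(t) = 9·exp(-2·t) et en substituant t = log(2)/2, nous trouvons x = 9/2.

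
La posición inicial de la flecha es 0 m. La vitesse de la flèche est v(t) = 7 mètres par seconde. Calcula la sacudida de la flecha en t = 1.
Para resolver esto, necesitamos tomar 2 derivadas de nuestra ecuación de la velocidad v(t) = 7. Tomando d/dt de v(t), encontramos a(t) = 0. Tomando d/dt de a(t), encontramos j(t) = 0. De la ecuación de la sacudida j(t) = 0, sustituimos t = 1 para obtener j = 0.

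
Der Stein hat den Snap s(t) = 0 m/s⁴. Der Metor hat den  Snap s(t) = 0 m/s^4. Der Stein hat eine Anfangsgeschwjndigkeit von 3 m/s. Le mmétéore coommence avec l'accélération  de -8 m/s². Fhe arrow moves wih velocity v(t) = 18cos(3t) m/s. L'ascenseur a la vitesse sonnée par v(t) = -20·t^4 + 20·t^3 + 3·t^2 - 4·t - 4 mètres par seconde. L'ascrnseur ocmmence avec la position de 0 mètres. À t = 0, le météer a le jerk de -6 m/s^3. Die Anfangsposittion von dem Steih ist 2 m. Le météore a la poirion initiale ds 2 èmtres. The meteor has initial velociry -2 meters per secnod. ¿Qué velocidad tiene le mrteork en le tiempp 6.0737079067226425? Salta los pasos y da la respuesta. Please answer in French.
La vitesse à t = 6.0737079067226425 est v = -161.259446462337.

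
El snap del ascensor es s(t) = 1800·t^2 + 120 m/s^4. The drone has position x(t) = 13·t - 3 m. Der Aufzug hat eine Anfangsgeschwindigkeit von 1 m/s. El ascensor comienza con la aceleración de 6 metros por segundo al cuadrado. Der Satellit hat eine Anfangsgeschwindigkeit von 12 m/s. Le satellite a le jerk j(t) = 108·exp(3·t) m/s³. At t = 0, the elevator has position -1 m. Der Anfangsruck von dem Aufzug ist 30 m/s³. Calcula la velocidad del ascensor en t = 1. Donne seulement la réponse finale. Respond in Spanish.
La velocidad en t = 1 es v = 72.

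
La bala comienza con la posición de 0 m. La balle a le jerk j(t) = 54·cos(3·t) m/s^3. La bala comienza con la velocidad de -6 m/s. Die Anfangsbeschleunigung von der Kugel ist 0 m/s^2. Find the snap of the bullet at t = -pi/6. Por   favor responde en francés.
En partant du jerk j(t) = 54·cos(3·t), nous prenons 1 dérivée. En prenant d/dt de j(t), nous trouvons s(t) = -162·sin(3·t). De l'équation du snap s(t) = -162·sin(3·t), nous substituons t = -pi/6 pour obtenir s = 162.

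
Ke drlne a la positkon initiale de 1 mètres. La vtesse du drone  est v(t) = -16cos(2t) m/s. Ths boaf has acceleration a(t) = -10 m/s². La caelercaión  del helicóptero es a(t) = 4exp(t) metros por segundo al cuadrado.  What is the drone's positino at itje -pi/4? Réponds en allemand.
Ausgehend von der Geschwindigkeit v(t) = -16·cos(2·t), nehmen wir 1 Integral. Mit ∫v(t)dt und Anwendung von x(0) = 1, finden wir x(t) = 1 - 8·sin(2·t). Wir haben die Position x(t) = 1 - 8·sin(2·t). Durch Einsetzen von t = -pi/4: x(-pi/4) = 9.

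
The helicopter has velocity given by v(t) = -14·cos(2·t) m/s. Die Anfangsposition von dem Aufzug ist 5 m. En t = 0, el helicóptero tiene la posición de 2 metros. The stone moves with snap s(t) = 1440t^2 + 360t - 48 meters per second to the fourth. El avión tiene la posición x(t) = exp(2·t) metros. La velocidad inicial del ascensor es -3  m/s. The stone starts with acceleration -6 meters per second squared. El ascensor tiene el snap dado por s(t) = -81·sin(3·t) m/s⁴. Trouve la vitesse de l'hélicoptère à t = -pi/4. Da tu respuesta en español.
Usando v(t) = -14·cos(2·t) y sustituyendo t = -pi/4, encontramos v = 0.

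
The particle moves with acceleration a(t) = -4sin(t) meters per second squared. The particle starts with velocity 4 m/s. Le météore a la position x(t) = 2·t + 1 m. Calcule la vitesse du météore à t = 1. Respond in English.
To solve this, we need to take 1 derivative of our position equation x(t) = 2·t + 1. The derivative of position gives velocity: v(t) = 2. We have velocity v(t) = 2. Substituting t = 1: v(1) = 2.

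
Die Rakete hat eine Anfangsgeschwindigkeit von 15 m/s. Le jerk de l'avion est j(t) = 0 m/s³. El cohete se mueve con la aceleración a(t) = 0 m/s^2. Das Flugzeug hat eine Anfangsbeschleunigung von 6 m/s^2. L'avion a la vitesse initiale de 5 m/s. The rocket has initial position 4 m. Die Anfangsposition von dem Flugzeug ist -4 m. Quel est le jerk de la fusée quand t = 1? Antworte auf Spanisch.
Para resolver esto, necesitamos tomar 1 derivada de nuestra ecuación de la aceleración a(t) = 0. La derivada de la aceleración da la sacudida: j(t) = 0. De la ecuación de la sacudida j(t) = 0, sustituimos t = 1 para obtener j = 0.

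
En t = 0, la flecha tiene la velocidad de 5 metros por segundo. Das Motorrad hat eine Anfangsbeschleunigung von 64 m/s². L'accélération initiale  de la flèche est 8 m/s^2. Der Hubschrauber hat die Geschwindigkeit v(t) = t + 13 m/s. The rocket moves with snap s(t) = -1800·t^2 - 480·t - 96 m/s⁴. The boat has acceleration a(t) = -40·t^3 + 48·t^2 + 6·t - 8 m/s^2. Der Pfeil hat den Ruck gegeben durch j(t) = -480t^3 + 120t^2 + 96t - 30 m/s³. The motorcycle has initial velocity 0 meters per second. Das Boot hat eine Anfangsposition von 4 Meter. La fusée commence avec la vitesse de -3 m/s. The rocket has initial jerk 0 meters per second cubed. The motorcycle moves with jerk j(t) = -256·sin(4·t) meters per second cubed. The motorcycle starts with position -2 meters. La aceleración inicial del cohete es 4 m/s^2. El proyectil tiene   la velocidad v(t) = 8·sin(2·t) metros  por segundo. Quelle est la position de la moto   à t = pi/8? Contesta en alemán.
Ausgehend von dem Ruck j(t) = -256·sin(4·t), nehmen wir 3 Integrale. Die Stammfunktion von dem Ruck ist die Beschleunigung. Mit a(0) = 64 erhalten wir a(t) = 64·cos(4·t). Die Stammfunktion von der Beschleunigung ist die Geschwindigkeit. Mit v(0) = 0 erhalten wir v(t) = 16·sin(4·t). Durch Integration von der Geschwindigkeit und Verwendung der Anfangsbedingung x(0) = -2, erhalten wir x(t) = 2 - 4·cos(4·t). Wir haben die Position x(t) = 2 - 4·cos(4·t). Durch Einsetzen von t = pi/8: x(pi/8) = 2.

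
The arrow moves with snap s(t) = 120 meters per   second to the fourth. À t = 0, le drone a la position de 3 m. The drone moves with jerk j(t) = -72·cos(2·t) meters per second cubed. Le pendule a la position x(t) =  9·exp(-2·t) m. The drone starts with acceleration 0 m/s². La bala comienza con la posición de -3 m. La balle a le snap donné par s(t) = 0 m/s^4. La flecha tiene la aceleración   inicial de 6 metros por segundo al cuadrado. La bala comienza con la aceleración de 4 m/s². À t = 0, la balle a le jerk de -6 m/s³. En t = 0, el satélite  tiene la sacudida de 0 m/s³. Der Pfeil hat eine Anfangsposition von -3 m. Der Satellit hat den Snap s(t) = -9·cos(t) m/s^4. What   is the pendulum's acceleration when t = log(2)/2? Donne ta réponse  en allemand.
Ausgehend von der Position x(t) = 9·exp(-2·t), nehmen wir 2 Ableitungen. Mit d/dt von x(t) finden wir v(t) = -18·exp(-2·t). Durch Ableiten von der Geschwindigkeit erhalten wir die Beschleunigung: a(t) = 36·exp(-2·t). Mit a(t) = 36·exp(-2·t) und Einsetzen von t = log(2)/2, finden wir a = 18.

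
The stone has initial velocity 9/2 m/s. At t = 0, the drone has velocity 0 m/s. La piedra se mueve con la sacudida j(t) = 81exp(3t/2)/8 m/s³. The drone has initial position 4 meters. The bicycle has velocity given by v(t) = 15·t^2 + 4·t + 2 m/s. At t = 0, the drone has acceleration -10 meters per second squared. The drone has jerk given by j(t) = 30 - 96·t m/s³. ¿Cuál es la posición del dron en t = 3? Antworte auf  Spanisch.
Partiendo de la sacudida j(t) = 30 - 96·t, tomamos 3 antiderivadas. La antiderivada de la sacudida, con a(0) = -10, da la aceleración: a(t) = -48·t^2 + 30·t - 10. La antiderivada de la aceleración, con v(0) = 0, da la velocidad: v(t) = t·(-16·t^2 + 15·t - 10). Integrando la velocidad y usando la condición inicial x(0) = 4, obtenemos x(t) = -4·t^4 + 5·t^3 - 5·t^2 + 4. Usando x(t) = -4·t^4 + 5·t^3 - 5·t^2 + 4 y sustituyendo t = 3, encontramos x = -230.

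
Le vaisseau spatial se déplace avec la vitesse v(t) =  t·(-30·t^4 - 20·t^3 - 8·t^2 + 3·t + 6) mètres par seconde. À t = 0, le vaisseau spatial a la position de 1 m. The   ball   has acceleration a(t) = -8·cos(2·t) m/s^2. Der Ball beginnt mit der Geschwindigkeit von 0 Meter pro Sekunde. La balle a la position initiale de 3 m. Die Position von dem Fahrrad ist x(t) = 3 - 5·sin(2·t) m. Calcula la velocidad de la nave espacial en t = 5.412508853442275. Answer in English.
From the given velocity equation v(t) = t·(-30·t^4 - 20·t^3 - 8·t^2 + 3·t + 6), we substitute t = 5.412508853442275 to get v = -157664.729725923.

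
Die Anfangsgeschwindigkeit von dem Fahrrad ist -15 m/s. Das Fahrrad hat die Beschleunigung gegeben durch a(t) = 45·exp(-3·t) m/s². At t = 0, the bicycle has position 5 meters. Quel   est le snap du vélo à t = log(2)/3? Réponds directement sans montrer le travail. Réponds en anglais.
s(log(2)/3) = 405/2.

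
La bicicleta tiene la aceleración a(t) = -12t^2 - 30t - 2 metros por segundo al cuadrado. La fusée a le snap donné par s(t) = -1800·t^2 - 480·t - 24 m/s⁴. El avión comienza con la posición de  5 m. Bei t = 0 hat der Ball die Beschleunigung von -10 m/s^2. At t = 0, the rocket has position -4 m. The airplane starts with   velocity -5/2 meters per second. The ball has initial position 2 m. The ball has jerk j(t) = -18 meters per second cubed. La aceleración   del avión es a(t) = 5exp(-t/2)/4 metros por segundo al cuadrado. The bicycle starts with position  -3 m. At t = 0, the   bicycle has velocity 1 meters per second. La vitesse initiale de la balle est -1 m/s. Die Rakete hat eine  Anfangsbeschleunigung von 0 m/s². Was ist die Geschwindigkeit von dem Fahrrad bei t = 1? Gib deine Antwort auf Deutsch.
Wir müssen die Stammfunktion unserer Gleichung für die Beschleunigung a(t) = -12·t^2 - 30·t - 2 1-mal finden. Durch Integration von der Beschleunigung und Verwendung der Anfangsbedingung v(0) = 1, erhalten wir v(t) = -4·t^3 - 15·t^2 - 2·t + 1. Aus der Gleichung für die Geschwindigkeit v(t) = -4·t^3 - 15·t^2 - 2·t + 1, setzen wir t = 1 ein und erhalten v = -20.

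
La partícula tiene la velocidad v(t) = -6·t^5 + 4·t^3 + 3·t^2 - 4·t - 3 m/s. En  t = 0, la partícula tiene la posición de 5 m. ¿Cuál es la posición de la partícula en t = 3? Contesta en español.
Partiendo de la velocidad v(t) = -6·t^5 + 4·t^3 + 3·t^2 - 4·t - 3, tomamos 1 antiderivada. La integral de la velocidad, con x(0) = 5, da la posición: x(t) = -t^6 + t^4 + t^3 - 2·t^2 - 3·t + 5. De la ecuación de la posición x(t) = -t^6 + t^4 + t^3 - 2·t^2 - 3·t + 5, sustituimos t = 3 para obtener x = -643.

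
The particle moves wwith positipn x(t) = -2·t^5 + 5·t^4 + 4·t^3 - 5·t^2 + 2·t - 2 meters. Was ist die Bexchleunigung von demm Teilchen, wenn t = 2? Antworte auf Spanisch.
Partiendo de la posición x(t) = -2·t^5 + 5·t^4 + 4·t^3 - 5·t^2 + 2·t - 2, tomamos 2 derivadas. La derivada de la posición da la velocidad: v(t) = -10·t^4 + 20·t^3 + 12·t^2 - 10·t + 2. Derivando la velocidad, obtenemos la aceleración: a(t) = -40·t^3 + 60·t^2 + 24·t - 10. Usando a(t) = -40·t^3 + 60·t^2 + 24·t - 10 y sustituyendo t = 2, encontramos a = -42.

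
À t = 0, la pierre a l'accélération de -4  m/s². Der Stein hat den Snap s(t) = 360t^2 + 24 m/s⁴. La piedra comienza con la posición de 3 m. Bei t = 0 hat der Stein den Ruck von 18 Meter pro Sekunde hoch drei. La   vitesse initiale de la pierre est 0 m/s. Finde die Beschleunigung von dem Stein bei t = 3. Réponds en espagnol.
Debemos encontrar la antiderivada de nuestra ecuación del snap s(t) = 360·t^2 + 24 2 veces. La antiderivada del snap, con j(0) = 18, da la sacudida: j(t) = 120·t^3 + 24·t + 18. Integrando la sacudida y usando la condición inicial a(0) = -4, obtenemos a(t) = 30·t^4 + 12·t^2 + 18·t - 4. Usando a(t) = 30·t^4 + 12·t^2 + 18·t - 4 y sustituyendo t = 3, encontramos a = 2588.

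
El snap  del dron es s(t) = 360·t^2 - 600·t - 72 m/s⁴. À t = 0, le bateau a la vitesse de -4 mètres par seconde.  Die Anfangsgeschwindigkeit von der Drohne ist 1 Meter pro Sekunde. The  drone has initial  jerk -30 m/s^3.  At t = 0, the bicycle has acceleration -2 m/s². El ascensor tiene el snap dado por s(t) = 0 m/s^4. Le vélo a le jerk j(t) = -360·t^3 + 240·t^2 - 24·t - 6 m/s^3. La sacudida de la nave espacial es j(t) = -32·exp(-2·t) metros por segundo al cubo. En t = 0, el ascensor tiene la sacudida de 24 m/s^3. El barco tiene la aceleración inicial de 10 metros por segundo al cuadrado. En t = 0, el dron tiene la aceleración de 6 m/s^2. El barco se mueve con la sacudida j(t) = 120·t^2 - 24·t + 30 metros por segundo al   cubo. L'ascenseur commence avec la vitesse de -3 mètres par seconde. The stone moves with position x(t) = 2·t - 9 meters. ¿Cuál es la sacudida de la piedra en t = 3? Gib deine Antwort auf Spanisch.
Para resolver esto, necesitamos tomar 3 derivadas de nuestra ecuación de la posición x(t) = 2·t - 9. La derivada de la posición da la velocidad: v(t) = 2. Derivando la velocidad, obtenemos la aceleración: a(t) = 0. Derivando la aceleración, obtenemos la sacudida: j(t) = 0. De la ecuación de la sacudida j(t) = 0, sustituimos t = 3 para obtener j = 0.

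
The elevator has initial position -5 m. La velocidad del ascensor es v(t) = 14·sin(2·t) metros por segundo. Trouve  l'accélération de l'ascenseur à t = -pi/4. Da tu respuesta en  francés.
En partant de la vitesse v(t) = 14·sin(2·t), nous prenons 1 dérivée. En prenant d/dt de v(t), nous trouvons a(t) = 28·cos(2·t). En utilisant a(t) = 28·cos(2·t) et en substituant t = -pi/4, nous trouvons a = 0.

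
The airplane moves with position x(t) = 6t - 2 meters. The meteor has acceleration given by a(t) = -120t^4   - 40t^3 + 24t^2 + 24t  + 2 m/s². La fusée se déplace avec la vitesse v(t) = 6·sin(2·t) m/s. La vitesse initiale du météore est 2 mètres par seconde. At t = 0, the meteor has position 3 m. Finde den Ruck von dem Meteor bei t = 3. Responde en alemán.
Wir müssen unsere Gleichung für die Beschleunigung a(t) = -120·t^4 - 40·t^3 + 24·t^2 + 24·t + 2 1-mal ableiten. Die Ableitung von der Beschleunigung ergibt den Ruck: j(t) = -480·t^3 - 120·t^2 + 48·t + 24. Wir haben den Ruck j(t) = -480·t^3 - 120·t^2 + 48·t + 24. Durch Einsetzen von t = 3: j(3) = -13872.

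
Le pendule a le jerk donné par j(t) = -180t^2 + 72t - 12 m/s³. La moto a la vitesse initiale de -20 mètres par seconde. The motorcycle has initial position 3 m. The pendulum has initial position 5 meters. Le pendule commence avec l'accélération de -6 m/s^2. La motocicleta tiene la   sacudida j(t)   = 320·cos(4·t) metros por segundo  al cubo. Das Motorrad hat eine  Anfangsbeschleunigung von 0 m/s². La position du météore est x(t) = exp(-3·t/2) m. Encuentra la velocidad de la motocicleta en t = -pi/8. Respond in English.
To find the answer, we compute 2 antiderivatives of j(t) = 320·cos(4·t). Finding the integral of j(t) and using a(0) = 0: a(t) = 80·sin(4·t). The antiderivative of acceleration is velocity. Using v(0) = -20, we get v(t) = -20·cos(4·t). From the given velocity equation v(t) = -20·cos(4·t), we substitute t = -pi/8 to get v = 0.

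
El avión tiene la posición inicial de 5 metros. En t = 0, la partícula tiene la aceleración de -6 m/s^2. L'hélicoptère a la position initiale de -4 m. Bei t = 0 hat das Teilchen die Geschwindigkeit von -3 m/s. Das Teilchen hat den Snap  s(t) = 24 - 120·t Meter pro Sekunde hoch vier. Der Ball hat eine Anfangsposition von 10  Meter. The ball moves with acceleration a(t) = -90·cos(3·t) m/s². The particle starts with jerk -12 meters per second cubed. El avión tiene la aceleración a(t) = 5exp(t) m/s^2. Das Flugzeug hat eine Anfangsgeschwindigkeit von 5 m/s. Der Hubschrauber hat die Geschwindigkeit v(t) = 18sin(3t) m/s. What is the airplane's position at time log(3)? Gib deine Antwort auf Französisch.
En partant de l'accélération a(t) = 5·exp(t), nous prenons 2 intégrales. La primitive de l'accélération est la vitesse. En utilisant v(0) = 5, nous obtenons v(t) = 5·exp(t). L'intégrale de la vitesse, avec x(0) = 5, donne la position: x(t) = 5·exp(t). De l'équation de la position x(t) = 5·exp(t), nous substituons t = log(3) pour obtenir x = 15.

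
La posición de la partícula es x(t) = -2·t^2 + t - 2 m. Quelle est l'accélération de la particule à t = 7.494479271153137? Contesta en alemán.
Ausgehend von der Position x(t) = -2·t^2 + t - 2, nehmen wir 2 Ableitungen. Die Ableitung von der Position ergibt die Geschwindigkeit: v(t) = 1 - 4·t. Durch Ableiten von der Geschwindigkeit erhalten wir die Beschleunigung: a(t) = -4. Wir haben die Beschleunigung a(t) = -4. Durch Einsetzen von t = 7.494479271153137: a(7.494479271153137) = -4.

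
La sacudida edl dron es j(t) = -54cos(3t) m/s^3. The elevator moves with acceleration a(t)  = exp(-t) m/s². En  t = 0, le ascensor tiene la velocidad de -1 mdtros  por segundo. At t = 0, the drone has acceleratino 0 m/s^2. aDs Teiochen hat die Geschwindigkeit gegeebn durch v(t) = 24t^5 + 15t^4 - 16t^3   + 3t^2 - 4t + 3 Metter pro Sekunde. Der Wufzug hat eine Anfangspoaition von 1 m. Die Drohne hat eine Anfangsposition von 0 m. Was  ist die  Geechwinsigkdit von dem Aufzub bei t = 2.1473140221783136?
Um dies zu lösen, müssen wir 1 Stammfunktion unserer Gleichung für die Beschleunigung a(t) = exp(-t) finden. Mit ∫a(t)dt und Anwendung von v(0) = -1, finden wir v(t) = -exp(-t). Aus der Gleichung für die Geschwindigkeit v(t) = -exp(-t), setzen wir t = 2.1473140221783136 ein und erhalten v = -0.116797452200441.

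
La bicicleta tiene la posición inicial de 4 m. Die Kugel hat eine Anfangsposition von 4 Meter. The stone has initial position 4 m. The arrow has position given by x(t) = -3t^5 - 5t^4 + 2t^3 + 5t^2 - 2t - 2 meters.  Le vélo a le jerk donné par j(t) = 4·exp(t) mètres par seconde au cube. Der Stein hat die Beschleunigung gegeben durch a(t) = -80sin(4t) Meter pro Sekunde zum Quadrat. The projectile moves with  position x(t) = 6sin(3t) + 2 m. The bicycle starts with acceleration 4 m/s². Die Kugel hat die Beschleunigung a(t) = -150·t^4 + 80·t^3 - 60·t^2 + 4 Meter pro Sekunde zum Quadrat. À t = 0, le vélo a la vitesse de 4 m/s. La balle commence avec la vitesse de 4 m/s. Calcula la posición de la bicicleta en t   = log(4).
Debemos encontrar la antiderivada de nuestra ecuación de la sacudida j(t) = 4·exp(t) 3 veces. La antiderivada de la sacudida es la aceleración. Usando a(0) = 4, obtenemos a(t) = 4·exp(t). La integral de la aceleración, con v(0) = 4, da la velocidad: v(t) = 4·exp(t). Integrando la velocidad y usando la condición inicial x(0) = 4, obtenemos x(t) = 4·exp(t). Tenemos la posición x(t) = 4·exp(t). Sustituyendo t = log(4): x(log(4)) = 16.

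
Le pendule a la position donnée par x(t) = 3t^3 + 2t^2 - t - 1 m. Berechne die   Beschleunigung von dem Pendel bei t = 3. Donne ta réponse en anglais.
We must differentiate our position equation x(t) = 3·t^3 + 2·t^2 - t - 1 2 times. Taking d/dt of x(t), we find v(t) = 9·t^2 + 4·t - 1. Taking d/dt of v(t), we find a(t) = 18·t + 4. From the given acceleration equation a(t) = 18·t + 4, we substitute t = 3 to get a = 58.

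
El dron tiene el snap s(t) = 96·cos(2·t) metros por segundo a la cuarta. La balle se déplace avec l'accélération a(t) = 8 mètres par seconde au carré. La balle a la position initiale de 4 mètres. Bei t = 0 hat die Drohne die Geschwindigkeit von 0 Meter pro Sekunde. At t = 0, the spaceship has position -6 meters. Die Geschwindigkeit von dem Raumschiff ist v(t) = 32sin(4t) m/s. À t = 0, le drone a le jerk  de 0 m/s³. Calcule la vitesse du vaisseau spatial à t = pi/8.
De l'équation de la vitesse v(t) = 32·sin(4·t), nous substituons t = pi/8 pour obtenir v = 32.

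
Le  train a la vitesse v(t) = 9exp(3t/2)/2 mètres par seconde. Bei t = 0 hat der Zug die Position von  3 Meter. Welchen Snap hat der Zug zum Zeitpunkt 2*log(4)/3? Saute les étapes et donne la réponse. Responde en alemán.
Bei t = 2*log(4)/3, s = 243/4.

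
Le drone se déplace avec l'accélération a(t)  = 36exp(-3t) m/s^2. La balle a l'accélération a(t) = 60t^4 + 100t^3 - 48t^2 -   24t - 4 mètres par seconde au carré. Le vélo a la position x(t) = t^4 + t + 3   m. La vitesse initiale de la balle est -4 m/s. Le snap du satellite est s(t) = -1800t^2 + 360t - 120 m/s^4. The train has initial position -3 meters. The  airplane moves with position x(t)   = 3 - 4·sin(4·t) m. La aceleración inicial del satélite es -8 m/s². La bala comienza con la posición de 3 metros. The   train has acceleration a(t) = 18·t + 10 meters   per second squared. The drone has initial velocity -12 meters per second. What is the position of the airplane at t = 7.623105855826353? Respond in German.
Mit x(t) = 3 - 4·sin(4·t) und Einsetzen von t = 7.623105855826353, finden wir x = 6.19087596075653.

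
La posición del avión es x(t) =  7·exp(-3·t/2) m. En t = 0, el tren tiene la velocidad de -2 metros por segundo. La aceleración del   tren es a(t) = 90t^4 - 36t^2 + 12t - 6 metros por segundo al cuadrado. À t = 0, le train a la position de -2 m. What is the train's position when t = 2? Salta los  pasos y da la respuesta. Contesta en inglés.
x(2) = 142.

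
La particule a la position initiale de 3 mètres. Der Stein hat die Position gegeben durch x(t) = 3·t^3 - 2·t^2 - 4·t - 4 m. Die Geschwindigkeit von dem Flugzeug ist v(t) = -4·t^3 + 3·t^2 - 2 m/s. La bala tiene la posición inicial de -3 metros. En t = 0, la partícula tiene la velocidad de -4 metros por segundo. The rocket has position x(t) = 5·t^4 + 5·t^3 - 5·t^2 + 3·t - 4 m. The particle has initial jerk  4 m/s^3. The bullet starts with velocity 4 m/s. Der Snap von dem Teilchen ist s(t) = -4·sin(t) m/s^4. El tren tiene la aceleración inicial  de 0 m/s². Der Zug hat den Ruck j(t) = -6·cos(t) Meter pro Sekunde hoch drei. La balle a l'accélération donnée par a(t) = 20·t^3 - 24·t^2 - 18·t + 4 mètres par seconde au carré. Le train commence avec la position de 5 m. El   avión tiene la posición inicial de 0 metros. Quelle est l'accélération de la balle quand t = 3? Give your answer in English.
Using a(t) = 20·t^3 - 24·t^2 - 18·t + 4 and substituting t = 3, we find a = 274.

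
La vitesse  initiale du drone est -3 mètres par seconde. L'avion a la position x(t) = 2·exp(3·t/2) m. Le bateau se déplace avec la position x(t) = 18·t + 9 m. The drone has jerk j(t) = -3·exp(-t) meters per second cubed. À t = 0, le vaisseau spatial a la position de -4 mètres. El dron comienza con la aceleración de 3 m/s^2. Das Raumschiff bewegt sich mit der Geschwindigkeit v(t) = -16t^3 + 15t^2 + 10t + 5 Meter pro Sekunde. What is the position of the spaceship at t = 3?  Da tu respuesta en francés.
En partant de la vitesse v(t) = -16·t^3 + 15·t^2 + 10·t + 5, nous prenons 1 primitive. En intégrant la vitesse et en utilisant la condition initiale x(0) = -4, nous obtenons x(t) = -4·t^4 + 5·t^3 + 5·t^2 + 5·t - 4. Nous avons la position x(t) = -4·t^4 + 5·t^3 + 5·t^2 + 5·t - 4. En substituant t = 3: x(3) = -133.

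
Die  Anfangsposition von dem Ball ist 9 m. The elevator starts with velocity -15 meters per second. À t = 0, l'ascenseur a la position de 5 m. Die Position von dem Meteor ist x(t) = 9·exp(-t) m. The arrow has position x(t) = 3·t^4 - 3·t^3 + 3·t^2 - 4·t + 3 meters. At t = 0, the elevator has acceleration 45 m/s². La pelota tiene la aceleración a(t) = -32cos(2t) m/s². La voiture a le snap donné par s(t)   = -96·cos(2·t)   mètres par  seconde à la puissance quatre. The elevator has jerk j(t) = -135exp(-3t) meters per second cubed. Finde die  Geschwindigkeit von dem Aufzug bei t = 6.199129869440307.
Wir müssen das Integral unserer Gleichung für den Ruck j(t) = -135·exp(-3·t) 2-mal finden. Das Integral von dem Ruck ist die Beschleunigung. Mit a(0) = 45 erhalten wir a(t) = 45·exp(-3·t). Das Integral von der Beschleunigung, mit v(0) = -15, ergibt die Geschwindigkeit: v(t) = -15·exp(-3·t). Aus der Gleichung für die Geschwindigkeit v(t) = -15·exp(-3·t), setzen wir t = 6.199129869440307 ein und erhalten v = -1.25703559136716E-7.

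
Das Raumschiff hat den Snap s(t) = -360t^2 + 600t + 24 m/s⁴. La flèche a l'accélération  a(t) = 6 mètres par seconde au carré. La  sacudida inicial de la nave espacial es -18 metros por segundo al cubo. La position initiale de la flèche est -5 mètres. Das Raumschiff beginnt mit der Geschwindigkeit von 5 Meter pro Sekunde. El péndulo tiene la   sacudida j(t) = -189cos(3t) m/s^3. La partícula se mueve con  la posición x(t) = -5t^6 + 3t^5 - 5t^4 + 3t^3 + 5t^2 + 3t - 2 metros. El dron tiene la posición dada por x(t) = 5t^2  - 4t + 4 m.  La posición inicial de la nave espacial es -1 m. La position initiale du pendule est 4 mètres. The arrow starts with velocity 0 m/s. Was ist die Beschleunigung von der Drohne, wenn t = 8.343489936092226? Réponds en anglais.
Starting from position x(t) = 5·t^2 - 4·t + 4, we take 2 derivatives. Differentiating position, we get velocity: v(t) = 10·t - 4. The derivative of velocity gives acceleration: a(t) = 10. Using a(t) = 10 and substituting t = 8.343489936092226, we find a = 10.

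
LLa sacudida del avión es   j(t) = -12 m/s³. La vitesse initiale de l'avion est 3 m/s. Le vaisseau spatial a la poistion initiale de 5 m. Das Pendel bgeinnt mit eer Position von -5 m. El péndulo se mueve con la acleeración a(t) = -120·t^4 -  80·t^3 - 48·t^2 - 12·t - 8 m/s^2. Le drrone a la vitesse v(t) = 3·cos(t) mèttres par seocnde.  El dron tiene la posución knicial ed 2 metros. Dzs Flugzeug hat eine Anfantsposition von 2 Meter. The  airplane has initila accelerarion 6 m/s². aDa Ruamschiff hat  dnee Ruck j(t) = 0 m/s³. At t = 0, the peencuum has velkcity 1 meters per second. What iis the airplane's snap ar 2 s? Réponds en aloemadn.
Um dies zu lösen, müssen wir 1 Ableitung unserer Gleichung für den Ruck j(t) = -12 nehmen. Mit d/dt von j(t) finden wir s(t) = 0. Wir haben den Snap s(t) = 0. Durch Einsetzen von t = 2: s(2) = 0.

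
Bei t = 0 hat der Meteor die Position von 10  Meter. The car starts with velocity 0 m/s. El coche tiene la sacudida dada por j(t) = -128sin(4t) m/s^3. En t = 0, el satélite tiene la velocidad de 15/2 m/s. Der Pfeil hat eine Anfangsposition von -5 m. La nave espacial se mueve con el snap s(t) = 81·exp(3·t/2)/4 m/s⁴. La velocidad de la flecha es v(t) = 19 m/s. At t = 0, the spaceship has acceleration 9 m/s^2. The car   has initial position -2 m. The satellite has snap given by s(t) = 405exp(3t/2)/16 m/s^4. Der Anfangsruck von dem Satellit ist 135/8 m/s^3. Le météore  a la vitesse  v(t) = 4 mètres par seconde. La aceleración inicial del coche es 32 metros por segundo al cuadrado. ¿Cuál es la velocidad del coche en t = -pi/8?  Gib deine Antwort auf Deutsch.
Um dies zu lösen, müssen wir 2 Integrale unserer Gleichung für den Ruck j(t) = -128·sin(4·t) finden. Durch Integration von dem Ruck und Verwendung der Anfangsbedingung a(0) = 32, erhalten wir a(t) = 32·cos(4·t). Mit ∫a(t)dt und Anwendung von v(0) = 0, finden wir v(t) = 8·sin(4·t). Mit v(t) = 8·sin(4·t) und Einsetzen von t = -pi/8, finden wir v = -8.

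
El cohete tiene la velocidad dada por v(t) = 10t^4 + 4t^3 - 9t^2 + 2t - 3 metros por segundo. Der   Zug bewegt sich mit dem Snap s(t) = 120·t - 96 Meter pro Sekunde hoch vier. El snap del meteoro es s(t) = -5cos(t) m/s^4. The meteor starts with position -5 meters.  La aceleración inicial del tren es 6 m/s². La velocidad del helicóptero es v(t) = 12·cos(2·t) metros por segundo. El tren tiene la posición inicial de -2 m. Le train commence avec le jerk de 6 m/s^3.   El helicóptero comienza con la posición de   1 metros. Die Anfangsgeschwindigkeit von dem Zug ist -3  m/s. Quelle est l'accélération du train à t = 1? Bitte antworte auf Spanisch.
Para resolver esto, necesitamos tomar 2 antiderivadas de nuestra ecuación del snap s(t) = 120·t - 96. Integrando el snap y usando la condición inicial j(0) = 6, obtenemos j(t) = 60·t^2 - 96·t + 6. Tomando ∫j(t)dt y aplicando a(0) = 6, encontramos a(t) = 20·t^3 - 48·t^2 + 6·t + 6. De la ecuación de la aceleración a(t) = 20·t^3 - 48·t^2 + 6·t + 6, sustituimos t = 1 para obtener a = -16.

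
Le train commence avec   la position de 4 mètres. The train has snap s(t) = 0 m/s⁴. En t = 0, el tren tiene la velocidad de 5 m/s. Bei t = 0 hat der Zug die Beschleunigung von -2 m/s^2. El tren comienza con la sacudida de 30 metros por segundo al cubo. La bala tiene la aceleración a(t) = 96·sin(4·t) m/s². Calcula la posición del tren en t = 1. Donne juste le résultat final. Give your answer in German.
Die Antwort ist 13.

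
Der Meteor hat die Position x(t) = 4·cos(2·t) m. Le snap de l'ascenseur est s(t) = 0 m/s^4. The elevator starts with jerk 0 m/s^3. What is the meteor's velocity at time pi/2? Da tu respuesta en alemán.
Ausgehend von der Position x(t) = 4·cos(2·t), nehmen wir 1 Ableitung. Durch Ableiten von der Position erhalten wir die Geschwindigkeit: v(t) = -8·sin(2·t). Wir haben die Geschwindigkeit v(t) = -8·sin(2·t). Durch Einsetzen von t = pi/2: v(pi/2) = 0.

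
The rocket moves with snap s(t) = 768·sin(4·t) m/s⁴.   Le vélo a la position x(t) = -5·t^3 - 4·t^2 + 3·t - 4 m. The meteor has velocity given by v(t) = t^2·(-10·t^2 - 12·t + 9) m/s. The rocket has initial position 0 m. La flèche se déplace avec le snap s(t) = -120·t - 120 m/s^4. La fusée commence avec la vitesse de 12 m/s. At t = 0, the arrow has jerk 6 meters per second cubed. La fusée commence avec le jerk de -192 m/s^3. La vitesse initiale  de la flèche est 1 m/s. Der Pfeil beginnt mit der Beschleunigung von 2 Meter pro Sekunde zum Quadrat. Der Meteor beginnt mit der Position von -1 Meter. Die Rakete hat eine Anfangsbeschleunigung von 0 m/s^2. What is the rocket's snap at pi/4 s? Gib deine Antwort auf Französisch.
En utilisant s(t) = 768·sin(4·t) et en substituant t = pi/4, nous trouvons s = 0.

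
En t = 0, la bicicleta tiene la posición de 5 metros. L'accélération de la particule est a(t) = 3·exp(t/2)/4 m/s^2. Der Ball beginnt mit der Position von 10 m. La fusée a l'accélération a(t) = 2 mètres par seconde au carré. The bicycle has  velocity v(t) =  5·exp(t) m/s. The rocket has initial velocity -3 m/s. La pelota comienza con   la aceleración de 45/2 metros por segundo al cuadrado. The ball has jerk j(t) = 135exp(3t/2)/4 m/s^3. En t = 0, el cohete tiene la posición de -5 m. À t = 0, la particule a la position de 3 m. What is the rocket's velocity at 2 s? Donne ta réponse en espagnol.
Partiendo de la aceleración a(t) = 2, tomamos 1 integral. La antiderivada de la aceleración, con v(0) = -3, da la velocidad: v(t) = 2·t - 3. Usando v(t) = 2·t - 3 y sustituyendo t = 2, encontramos v = 1.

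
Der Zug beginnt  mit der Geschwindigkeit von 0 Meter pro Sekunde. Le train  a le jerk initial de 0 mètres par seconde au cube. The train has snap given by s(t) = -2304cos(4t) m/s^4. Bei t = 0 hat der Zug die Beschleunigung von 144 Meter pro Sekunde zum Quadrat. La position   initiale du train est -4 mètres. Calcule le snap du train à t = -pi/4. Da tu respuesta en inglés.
We have snap s(t) = -2304·cos(4·t). Substituting t = -pi/4: s(-pi/4) = 2304.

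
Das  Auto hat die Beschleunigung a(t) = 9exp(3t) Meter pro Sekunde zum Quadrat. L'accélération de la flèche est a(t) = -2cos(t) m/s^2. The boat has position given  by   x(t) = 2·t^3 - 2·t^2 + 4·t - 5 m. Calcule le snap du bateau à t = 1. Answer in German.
Wir müssen unsere Gleichung für die Position x(t) = 2·t^3 - 2·t^2 + 4·t - 5 4-mal ableiten. Die Ableitung von der Position ergibt die Geschwindigkeit: v(t) = 6·t^2 - 4·t + 4. Die Ableitung von der Geschwindigkeit ergibt die Beschleunigung: a(t) = 12·t - 4. Durch Ableiten von der Beschleunigung erhalten wir den Ruck: j(t) = 12. Durch Ableiten von dem Ruck erhalten wir den Snap: s(t) = 0. Aus der Gleichung für den Snap s(t) = 0, setzen wir t = 1 ein und erhalten s = 0.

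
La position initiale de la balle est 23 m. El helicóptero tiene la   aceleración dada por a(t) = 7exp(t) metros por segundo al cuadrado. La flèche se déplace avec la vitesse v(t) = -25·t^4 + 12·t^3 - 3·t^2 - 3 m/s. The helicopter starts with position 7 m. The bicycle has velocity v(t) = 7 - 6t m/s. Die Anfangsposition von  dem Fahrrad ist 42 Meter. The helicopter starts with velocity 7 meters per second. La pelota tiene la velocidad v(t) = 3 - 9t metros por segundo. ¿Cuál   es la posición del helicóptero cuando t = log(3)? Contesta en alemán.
Um dies zu lösen, müssen wir 2 Integrale unserer Gleichung für die Beschleunigung a(t) = 7·exp(t) finden. Mit ∫a(t)dt und Anwendung von v(0) = 7, finden wir v(t) = 7·exp(t). Durch Integration von der Geschwindigkeit und Verwendung der Anfangsbedingung x(0) = 7, erhalten wir x(t) = 7·exp(t). Wir haben die Position x(t) = 7·exp(t). Durch Einsetzen von t = log(3): x(log(3)) = 21.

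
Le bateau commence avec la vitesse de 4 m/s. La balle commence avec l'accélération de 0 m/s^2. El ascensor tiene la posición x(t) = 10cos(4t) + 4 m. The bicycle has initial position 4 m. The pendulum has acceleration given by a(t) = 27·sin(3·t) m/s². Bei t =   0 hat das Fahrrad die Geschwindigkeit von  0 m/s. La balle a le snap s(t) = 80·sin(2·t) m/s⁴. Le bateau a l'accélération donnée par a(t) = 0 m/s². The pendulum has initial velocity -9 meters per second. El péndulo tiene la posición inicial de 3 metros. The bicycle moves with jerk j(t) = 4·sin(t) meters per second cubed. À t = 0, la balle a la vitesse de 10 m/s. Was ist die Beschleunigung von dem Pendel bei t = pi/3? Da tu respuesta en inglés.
From the given acceleration equation a(t) = 27·sin(3·t), we substitute t = pi/3 to get a = 0.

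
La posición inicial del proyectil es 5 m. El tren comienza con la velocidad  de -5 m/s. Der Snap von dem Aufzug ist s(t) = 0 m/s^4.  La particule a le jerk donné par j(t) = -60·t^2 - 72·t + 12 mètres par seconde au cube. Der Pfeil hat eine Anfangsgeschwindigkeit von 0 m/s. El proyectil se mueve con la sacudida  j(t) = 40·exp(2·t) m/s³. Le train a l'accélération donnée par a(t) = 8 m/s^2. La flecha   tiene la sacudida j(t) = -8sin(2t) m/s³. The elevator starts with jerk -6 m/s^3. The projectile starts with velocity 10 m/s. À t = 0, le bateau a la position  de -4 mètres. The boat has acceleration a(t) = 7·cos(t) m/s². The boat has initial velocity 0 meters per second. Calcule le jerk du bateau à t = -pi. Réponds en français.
Nous devons dériver notre équation de l'accélération a(t) = 7·cos(t) 1 fois. La dérivée de l'accélération donne le jerk: j(t) = -7·sin(t). En utilisant j(t) = -7·sin(t) et en substituant t = -pi, nous trouvons j = 0.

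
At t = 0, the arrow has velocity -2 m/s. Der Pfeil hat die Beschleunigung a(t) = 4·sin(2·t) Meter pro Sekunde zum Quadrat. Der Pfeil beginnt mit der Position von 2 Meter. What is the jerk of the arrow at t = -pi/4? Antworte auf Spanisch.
Partiendo de la aceleración a(t) = 4·sin(2·t), tomamos 1 derivada. Derivando la aceleración, obtenemos la sacudida: j(t) = 8·cos(2·t). Usando j(t) = 8·cos(2·t) y sustituyendo t = -pi/4, encontramos j = 0.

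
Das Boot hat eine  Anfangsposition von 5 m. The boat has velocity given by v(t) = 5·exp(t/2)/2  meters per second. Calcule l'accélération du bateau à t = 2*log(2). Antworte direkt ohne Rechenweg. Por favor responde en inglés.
a(2*log(2)) = 5/2.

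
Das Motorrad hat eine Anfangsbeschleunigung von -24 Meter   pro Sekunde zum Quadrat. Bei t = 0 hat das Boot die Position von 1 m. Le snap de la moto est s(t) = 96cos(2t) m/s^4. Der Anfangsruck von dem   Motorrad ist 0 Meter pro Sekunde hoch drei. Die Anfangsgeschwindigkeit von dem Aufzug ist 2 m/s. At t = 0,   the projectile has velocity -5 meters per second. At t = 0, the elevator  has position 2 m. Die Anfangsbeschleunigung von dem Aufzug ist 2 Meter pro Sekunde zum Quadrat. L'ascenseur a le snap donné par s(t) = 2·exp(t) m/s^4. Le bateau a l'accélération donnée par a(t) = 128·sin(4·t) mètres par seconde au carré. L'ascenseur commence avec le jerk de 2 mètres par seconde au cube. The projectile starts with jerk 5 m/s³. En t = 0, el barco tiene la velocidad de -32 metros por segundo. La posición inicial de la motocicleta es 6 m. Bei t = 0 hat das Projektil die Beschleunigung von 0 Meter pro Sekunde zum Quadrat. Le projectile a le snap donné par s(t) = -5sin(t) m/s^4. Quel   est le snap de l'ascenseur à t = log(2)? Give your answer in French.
En utilisant s(t) = 2·exp(t) et en substituant t = log(2), nous trouvons s = 4.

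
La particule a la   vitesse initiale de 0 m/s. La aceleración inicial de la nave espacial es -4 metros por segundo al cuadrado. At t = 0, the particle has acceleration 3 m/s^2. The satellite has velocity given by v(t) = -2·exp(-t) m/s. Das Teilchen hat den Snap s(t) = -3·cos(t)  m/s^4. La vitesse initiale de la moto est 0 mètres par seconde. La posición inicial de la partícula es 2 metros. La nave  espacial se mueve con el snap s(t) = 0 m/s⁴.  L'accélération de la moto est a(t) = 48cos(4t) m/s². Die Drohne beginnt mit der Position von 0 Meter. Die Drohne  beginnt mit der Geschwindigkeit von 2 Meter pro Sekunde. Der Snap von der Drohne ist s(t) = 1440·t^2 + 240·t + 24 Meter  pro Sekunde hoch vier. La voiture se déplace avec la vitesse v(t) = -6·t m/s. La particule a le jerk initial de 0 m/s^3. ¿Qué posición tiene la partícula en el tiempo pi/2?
Necesitamos integrar nuestra ecuación del snap s(t) = -3·cos(t) 4 veces. Tomando ∫s(t)dt y aplicando j(0) = 0, encontramos j(t) = -3·sin(t). La integral de la sacudida, con a(0) = 3, da la aceleración: a(t) = 3·cos(t). La antiderivada de la aceleración, con v(0) = 0, da la velocidad: v(t) = 3·sin(t). La antiderivada de la velocidad, con x(0) = 2, da la posición: x(t) = 5 - 3·cos(t). Usando x(t) = 5 - 3·cos(t) y sustituyendo t = pi/2, encontramos x = 5.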